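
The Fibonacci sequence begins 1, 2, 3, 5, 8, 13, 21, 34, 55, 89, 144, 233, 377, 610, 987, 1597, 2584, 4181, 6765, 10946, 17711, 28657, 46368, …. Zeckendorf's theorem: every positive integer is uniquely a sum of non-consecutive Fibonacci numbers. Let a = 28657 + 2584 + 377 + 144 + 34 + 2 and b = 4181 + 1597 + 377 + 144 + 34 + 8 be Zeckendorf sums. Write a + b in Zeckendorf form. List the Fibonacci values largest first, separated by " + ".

The two numbers are 31798 and 6341, so their sum is 38139.
38139: greatest Fibonacci not exceeding it is 28657, leaving 9482
9482: greatest Fibonacci not exceeding it is 6765, leaving 2717
2717: greatest Fibonacci not exceeding it is 2584, leaving 133
133: greatest Fibonacci not exceeding it is 89, leaving 44
44: greatest Fibonacci not exceeding it is 34, leaving 10
10: greatest Fibonacci not exceeding it is 8, leaving 2
2: greatest Fibonacci not exceeding it is 2, leaving 0

28657 + 6765 + 2584 + 89 + 34 + 8 + 2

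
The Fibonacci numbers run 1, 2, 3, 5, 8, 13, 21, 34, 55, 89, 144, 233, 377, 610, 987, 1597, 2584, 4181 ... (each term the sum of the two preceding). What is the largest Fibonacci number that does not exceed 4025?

2584 ≤ 4025 < 4181, so the largest Fibonacci number not exceeding 4025 is 2584.

2584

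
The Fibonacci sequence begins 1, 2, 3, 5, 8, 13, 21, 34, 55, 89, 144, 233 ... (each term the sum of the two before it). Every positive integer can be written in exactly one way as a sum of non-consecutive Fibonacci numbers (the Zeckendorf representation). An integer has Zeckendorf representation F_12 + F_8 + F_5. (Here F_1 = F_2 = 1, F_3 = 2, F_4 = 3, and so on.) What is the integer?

F_12 + F_8 + F_5 = 144 + 21 + 5 = 170.

170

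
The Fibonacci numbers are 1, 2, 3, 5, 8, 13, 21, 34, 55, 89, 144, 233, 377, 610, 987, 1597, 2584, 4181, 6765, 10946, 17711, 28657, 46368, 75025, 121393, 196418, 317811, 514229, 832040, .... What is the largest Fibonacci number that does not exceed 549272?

514229 ≤ 549272 < 832040, so the largest Fibonacci number not exceeding 549272 is 514229.

514229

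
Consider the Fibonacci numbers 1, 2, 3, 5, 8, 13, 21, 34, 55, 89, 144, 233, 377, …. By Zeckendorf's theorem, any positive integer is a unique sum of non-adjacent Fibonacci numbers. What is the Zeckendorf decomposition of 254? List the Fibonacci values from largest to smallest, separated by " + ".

Repeatedly subtract the largest Fibonacci number that fits:
largest Fibonacci ≤ 254 is 233; 254 − 233 = 21
largest Fibonacci ≤ 21 is 21; 21 − 21 = 0
So 254 = 233 + 21, with no two terms consecutive in the sequence.

233 + 21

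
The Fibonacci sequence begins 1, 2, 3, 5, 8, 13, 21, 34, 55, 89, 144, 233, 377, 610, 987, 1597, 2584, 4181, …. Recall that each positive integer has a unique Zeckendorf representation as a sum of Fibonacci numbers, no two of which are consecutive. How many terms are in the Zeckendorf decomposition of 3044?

Greedy algorithm:
3044 − 2584 = 460
460 − 377 = 83
83 − 55 = 28
28 − 21 = 7
7 − 5 = 2
2 − 2 = 0
3044 = 2584 + 377 + 55 + 21 + 5 + 2, which has 6 terms.

6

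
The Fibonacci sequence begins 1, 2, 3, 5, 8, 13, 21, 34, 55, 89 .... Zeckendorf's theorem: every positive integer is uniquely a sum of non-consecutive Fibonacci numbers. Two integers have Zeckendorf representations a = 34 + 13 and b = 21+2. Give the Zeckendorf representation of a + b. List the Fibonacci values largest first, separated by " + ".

The two numbers are 47 and 23, so their sum is 70.
Greedily peel off the largest Fibonacci term at each step:
70 − 55 = 15
15 − 13 = 2
2 − 2 = 0

55 + 13 + 2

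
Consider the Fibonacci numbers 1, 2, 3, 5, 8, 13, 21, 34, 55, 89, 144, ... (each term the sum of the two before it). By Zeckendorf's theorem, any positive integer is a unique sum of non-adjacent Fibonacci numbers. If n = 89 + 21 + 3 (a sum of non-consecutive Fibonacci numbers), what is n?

89 + 21 + 3 = 113.

113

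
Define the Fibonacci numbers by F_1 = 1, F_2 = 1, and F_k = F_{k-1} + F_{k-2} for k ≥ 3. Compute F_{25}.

75025

Iterating the recurrence up to F_{20} = 6765 and F_{19} = 4181:
F_{21} = F_{20} + F_{19} = 6765 + 4181 = 10946
F_{22} = F_{21} + F_{20} = 10946 + 6765 = 17711
F_{23} = F_{22} + F_{21} = 17711 + 10946 = 28657
F_{24} = F_{23} + F_{22} = 28657 + 17711 = 46368
F_{25} = F_{24} + F_{23} = 46368 + 28657 = 75025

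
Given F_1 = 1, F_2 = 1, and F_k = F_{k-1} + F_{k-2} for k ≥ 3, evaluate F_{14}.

Iterating the recurrence up to F_{6} = 8 and F_{5} = 5:
F_{7} = F_{6} + F_{5} = 8 + 5 = 13
F_{8} = F_{7} + F_{6} = 13 + 8 = 21
F_{9} = F_{8} + F_{7} = 21 + 13 = 34
F_{10} = F_{9} + F_{8} = 34 + 21 = 55
F_{11} = F_{10} + F_{9} = 55 + 34 = 89
F_{12} = F_{11} + F_{10} = 89 + 55 = 144
F_{13} = F_{12} + F_{11} = 144 + 89 = 233
F_{14} = F_{13} + F_{12} = 233 + 144 = 377

377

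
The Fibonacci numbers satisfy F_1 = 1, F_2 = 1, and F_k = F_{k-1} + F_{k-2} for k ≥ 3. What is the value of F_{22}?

17711

Iterating the recurrence up to F_{15} = 610 and F_{14} = 377:
F_{16} = F_{15} + F_{14} = 610 + 377 = 987
F_{17} = F_{16} + F_{15} = 987 + 610 = 1597
F_{18} = F_{17} + F_{16} = 1597 + 987 = 2584
F_{19} = F_{18} + F_{17} = 2584 + 1597 = 4181
F_{20} = F_{19} + F_{18} = 4181 + 2584 = 6765
F_{21} = F_{20} + F_{19} = 6765 + 4181 = 10946
F_{22} = F_{21} + F_{20} = 10946 + 6765 = 17711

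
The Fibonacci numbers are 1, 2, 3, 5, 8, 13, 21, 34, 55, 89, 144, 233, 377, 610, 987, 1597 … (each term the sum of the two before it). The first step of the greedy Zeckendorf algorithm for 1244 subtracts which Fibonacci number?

987 ≤ 1244 < 1597, so the largest Fibonacci number not exceeding 1244 is 987.

987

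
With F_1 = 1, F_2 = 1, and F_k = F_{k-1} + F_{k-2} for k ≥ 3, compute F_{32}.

2178309

Iterating the recurrence up to F_{28} = 317811 and F_{27} = 196418:
F_{29} = F_{28} + F_{27} = 317811 + 196418 = 514229
F_{30} = F_{29} + F_{28} = 514229 + 317811 = 832040
F_{31} = F_{30} + F_{29} = 832040 + 514229 = 1346269
F_{32} = F_{31} + F_{30} = 1346269 + 832040 = 2178309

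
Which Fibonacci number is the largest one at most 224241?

196418

196418 ≤ 224241 < 317811, so the largest Fibonacci number not exceeding 224241 is 196418.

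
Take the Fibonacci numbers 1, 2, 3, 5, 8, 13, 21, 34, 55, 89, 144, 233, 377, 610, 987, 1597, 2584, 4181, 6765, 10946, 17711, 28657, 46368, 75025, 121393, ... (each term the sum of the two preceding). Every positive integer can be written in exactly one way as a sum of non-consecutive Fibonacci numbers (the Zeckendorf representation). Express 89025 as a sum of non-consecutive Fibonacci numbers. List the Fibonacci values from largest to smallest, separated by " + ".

Greedy algorithm:
89025 − 75025 = 14000
14000 − 10946 = 3054
3054 − 2584 = 470
470 − 377 = 93
93 − 89 = 4
4 − 3 = 1
1 − 1 = 0
So 89025 = 75025 + 10946 + 2584 + 377 + 89 + 3 + 1, with no two terms consecutive in the sequence.

75025 + 10946 + 2584 + 377 + 89 + 3 + 1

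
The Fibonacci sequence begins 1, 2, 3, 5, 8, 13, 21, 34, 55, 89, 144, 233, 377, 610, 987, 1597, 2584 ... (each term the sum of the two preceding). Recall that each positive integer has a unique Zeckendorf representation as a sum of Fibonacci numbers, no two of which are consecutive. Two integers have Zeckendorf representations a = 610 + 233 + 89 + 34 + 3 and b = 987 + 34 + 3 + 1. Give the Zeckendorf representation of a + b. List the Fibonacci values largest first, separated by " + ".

The two numbers are 969 and 1025, so their sum is 1994.
1994 − 1597 = 397
397 − 377 = 20
20 − 13 = 7
7 − 5 = 2
2 − 2 = 0

1597 + 377 + 13 + 5 + 2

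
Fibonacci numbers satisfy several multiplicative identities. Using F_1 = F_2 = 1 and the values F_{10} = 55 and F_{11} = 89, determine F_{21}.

By F_{2k+1} = F_k² + F_{k+1}²: F_{21} = 55² + 89² = 3025 + 7921 = 10946.

10946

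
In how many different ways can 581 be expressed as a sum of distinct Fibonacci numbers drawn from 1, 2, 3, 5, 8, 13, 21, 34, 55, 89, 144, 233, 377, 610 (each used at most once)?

581 = 377+144+55+5 = 377+144+55+3+2 = 377+144+34+21+5 = 377+144+34+21+3+2 = 377+144+34+13+8+5 = … (9 more), for 14 in all.

14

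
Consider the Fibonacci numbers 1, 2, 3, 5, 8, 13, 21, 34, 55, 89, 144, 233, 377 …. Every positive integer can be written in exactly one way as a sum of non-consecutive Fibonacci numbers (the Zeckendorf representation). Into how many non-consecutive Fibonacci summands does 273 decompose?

Greedily peel off the largest Fibonacci term at each step:
largest Fibonacci ≤ 273 is 233; 273 − 233 = 40
largest Fibonacci ≤ 40 is 34; 40 − 34 = 6
largest Fibonacci ≤ 6 is 5; 6 − 5 = 1
largest Fibonacci ≤ 1 is 1; 1 − 1 = 0
273 = 233 + 34 + 5 + 1, which has 4 terms.

4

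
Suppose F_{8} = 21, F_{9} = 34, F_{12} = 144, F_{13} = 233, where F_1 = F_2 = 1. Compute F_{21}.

10946

By the addition formula F_{m+n} = F_m F_{n+1} + F_{m−1} F_n with m=13, n=8: F_{21} = 233·34 + 144·21 = 7922 + 3024 = 10946.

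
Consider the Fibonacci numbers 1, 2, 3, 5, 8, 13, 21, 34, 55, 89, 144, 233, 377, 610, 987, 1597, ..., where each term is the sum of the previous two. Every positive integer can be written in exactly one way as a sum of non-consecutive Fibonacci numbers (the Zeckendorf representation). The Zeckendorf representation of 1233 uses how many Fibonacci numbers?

largest Fibonacci ≤ 1233 is 987; 1233 − 987 = 246
largest Fibonacci ≤ 246 is 233; 246 − 233 = 13
largest Fibonacci ≤ 13 is 13; 13 − 13 = 0
1233 = 987 + 233 + 13, which has 3 terms.

3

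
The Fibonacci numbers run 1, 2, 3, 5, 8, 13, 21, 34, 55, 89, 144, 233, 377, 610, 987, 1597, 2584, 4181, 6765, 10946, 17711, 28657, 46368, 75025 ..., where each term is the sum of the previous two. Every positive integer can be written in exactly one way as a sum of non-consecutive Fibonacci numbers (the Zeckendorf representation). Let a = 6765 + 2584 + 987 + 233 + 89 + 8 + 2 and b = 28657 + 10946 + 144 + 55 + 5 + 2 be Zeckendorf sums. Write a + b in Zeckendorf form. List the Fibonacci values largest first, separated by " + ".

46368 + 2584 + 987 + 377 + 144 + 13 + 3 + 1

The two numbers are 10668 and 39809, so their sum is 50477.
Greedily peel off the largest Fibonacci term at each step:
largest Fibonacci ≤ 50477 is 46368; 50477 − 46368 = 4109
largest Fibonacci ≤ 4109 is 2584; 4109 − 2584 = 1525
largest Fibonacci ≤ 1525 is 987; 1525 − 987 = 538
largest Fibonacci ≤ 538 is 377; 538 − 377 = 161
largest Fibonacci ≤ 161 is 144; 161 − 144 = 17
largest Fibonacci ≤ 17 is 13; 17 − 13 = 4
largest Fibonacci ≤ 4 is 3; 4 − 3 = 1
largest Fibonacci ≤ 1 is 1; 1 − 1 = 0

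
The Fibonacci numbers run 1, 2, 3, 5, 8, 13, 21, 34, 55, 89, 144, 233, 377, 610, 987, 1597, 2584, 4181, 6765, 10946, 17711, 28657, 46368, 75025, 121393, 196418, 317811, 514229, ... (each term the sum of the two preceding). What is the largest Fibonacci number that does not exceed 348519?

317811 ≤ 348519 < 514229, so the largest Fibonacci number not exceeding 348519 is 317811.

317811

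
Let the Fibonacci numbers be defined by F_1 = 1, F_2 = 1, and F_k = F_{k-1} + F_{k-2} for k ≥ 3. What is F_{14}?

Iterating the recurrence up to F_{6} = 8 and F_{5} = 5:
F_{7} = F_{6} + F_{5} = 8 + 5 = 13
F_{8} = F_{7} + F_{6} = 13 + 8 = 21
F_{9} = F_{8} + F_{7} = 21 + 13 = 34
F_{10} = F_{9} + F_{8} = 34 + 21 = 55
F_{11} = F_{10} + F_{9} = 55 + 34 = 89
F_{12} = F_{11} + F_{10} = 89 + 55 = 144
F_{13} = F_{12} + F_{11} = 144 + 89 = 233
F_{14} = F_{13} + F_{12} = 233 + 144 = 377

377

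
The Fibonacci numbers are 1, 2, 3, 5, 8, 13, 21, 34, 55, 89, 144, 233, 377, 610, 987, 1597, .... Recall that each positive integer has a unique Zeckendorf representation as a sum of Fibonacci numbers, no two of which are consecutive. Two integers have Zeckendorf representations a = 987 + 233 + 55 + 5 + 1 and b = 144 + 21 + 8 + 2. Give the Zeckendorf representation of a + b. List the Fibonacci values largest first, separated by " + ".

987 + 377 + 89 + 3

The two numbers are 1281 and 175, so their sum is 1456.
Greedy algorithm:
take 987 (≤ 1456); 1456 − 987 = 469
take 377 (≤ 469); 469 − 377 = 92
take 89 (≤ 92); 92 − 89 = 3
take 3 (≤ 3); 3 − 3 = 0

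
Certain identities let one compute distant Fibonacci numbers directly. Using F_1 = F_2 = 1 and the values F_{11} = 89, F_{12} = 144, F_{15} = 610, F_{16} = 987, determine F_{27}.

By the addition formula F_{m+n} = F_m F_{n+1} + F_{m−1} F_n with m=12, n=15: F_{27} = 144·987 + 89·610 = 142128 + 54290 = 196418.

196418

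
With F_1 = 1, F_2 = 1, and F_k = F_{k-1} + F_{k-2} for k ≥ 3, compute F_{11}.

89

Iterating the recurrence up to F_{4} = 3 and F_{3} = 2:
F_{5} = F_{4} + F_{3} = 3 + 2 = 5
F_{6} = F_{5} + F_{4} = 5 + 3 = 8
F_{7} = F_{6} + F_{5} = 8 + 5 = 13
F_{8} = F_{7} + F_{6} = 13 + 8 = 21
F_{9} = F_{8} + F_{7} = 21 + 13 = 34
F_{10} = F_{9} + F_{8} = 34 + 21 = 55
F_{11} = F_{10} + F_{9} = 55 + 34 = 89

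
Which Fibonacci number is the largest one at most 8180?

6765

6765 ≤ 8180 < 10946, so the largest Fibonacci number not exceeding 8180 is 6765.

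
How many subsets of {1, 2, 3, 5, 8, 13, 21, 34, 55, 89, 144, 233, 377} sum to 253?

253 = 233+13+5+2 = 144+89+13+5+2 = 144+55+34+13+5+2 — 3 representations.

3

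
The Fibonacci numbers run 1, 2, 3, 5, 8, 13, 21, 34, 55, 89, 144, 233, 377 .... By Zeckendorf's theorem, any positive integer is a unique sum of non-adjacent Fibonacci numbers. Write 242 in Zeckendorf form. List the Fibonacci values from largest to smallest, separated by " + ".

Greedily peel off the largest Fibonacci term at each step:
subtract 233 from 242: 9 remains
subtract 8 from 9: 1 remains
subtract 1 from 1: 0 remains
So 242 = 233 + 8 + 1, with no two terms consecutive in the sequence.

233 + 8 + 1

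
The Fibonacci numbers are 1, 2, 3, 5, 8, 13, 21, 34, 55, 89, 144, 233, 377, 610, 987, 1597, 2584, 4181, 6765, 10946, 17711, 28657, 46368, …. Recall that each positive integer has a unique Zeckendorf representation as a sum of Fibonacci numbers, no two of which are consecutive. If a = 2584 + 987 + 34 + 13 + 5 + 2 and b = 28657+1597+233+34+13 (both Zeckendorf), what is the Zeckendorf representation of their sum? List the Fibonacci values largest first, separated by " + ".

28657 + 4181 + 987 + 233 + 89 + 8 + 3 + 1

The two numbers are 3625 and 30534, so their sum is 34159.
Greedy algorithm:
34159 − 28657 = 5502
5502 − 4181 = 1321
1321 − 987 = 334
334 − 233 = 101
101 − 89 = 12
12 − 8 = 4
4 − 3 = 1
1 − 1 = 0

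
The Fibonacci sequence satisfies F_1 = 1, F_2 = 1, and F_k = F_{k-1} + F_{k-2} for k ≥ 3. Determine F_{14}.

377

Iterating the recurrence up to F_{10} = 55 and F_{9} = 34:
F_{11} = F_{10} + F_{9} = 55 + 34 = 89
F_{12} = F_{11} + F_{10} = 89 + 55 = 144
F_{13} = F_{12} + F_{11} = 144 + 89 = 233
F_{14} = F_{13} + F_{12} = 233 + 144 = 377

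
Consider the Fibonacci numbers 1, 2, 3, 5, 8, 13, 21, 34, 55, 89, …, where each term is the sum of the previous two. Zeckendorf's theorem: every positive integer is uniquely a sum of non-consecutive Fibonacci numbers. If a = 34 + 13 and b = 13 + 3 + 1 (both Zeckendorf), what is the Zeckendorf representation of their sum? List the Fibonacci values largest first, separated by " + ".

The two numbers are 47 and 17, so their sum is 64.
55 ≤ 64 < 89, so take 55; remainder 9
8 ≤ 9 < 13, so take 8; remainder 1
1 ≤ 1 < 2, so take 1; remainder 0

55 + 8 + 1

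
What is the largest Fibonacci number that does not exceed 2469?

1597

1597 ≤ 2469 < 2584, so the largest Fibonacci number not exceeding 2469 is 1597.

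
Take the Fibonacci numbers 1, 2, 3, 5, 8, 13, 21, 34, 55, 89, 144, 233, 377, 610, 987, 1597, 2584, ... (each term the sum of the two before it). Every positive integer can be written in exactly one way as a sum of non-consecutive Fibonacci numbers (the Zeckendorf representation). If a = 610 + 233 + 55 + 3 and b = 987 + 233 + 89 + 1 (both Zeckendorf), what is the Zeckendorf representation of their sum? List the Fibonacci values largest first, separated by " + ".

1597 + 610 + 3 + 1

The two numbers are 901 and 1310, so their sum is 2211.
1597 ≤ 2211 < 2584, so take 1597; remainder 614
610 ≤ 614 < 987, so take 610; remainder 4
3 ≤ 4 < 5, so take 3; remainder 1
1 ≤ 1 < 2, so take 1; remainder 0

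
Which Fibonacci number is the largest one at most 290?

233 ≤ 290 < 377, so the largest Fibonacci number not exceeding 290 is 233.

233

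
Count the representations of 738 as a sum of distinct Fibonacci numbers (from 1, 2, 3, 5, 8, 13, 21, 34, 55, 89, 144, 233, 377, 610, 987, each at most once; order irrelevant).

19

Starting from the Zeckendorf form and repeatedly splitting a term F_k into F_{k−1} + F_{k−2} (when neither is already used) reaches every representation.
738 = 610+89+34+5 = 610+89+34+3+2 = 610+89+21+13+5 = 377+233+89+34+5 = 610+89+21+13+3+2 = … (14 more), for 19 in all.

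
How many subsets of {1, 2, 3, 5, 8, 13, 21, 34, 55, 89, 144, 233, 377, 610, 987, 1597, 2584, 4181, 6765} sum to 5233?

36

Starting from the Zeckendorf form and repeatedly splitting a term F_k into F_{k−1} + F_{k−2} (when neither is already used) reaches every representation.
5233 = 4181+987+55+8+2 = 4181+987+55+5+3+2 = 4181+987+34+21+8+2 = 4181+610+377+55+8+2 = … (32 more), for 36 in all.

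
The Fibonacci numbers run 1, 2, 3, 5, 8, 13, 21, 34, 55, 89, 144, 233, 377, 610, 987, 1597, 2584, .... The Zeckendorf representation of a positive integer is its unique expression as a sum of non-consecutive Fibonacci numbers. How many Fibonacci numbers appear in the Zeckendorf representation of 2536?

6

Greedy algorithm:
take 1597 (≤ 2536); 2536 − 1597 = 939
take 610 (≤ 939); 939 − 610 = 329
take 233 (≤ 329); 329 − 233 = 96
take 89 (≤ 96); 96 − 89 = 7
take 5 (≤ 7); 7 − 5 = 2
take 2 (≤ 2); 2 − 2 = 0
2536 = 1597 + 610 + 233 + 89 + 5 + 2, which has 6 terms.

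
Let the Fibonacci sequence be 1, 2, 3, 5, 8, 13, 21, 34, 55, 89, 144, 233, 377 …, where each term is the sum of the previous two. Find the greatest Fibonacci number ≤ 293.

233

233 ≤ 293 < 377, so the largest Fibonacci number not exceeding 293 is 233.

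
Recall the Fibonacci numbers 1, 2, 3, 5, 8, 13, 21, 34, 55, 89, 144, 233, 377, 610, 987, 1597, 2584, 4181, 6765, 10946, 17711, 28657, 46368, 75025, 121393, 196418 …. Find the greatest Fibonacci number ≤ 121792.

121393 ≤ 121792 < 196418, so the largest Fibonacci number not exceeding 121792 is 121393.

121393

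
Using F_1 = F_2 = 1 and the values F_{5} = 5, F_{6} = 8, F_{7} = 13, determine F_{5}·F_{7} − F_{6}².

5·13 − 8² = 65 − 64 = 1. (Cassini's identity: F_{k−1}F_{k+1} − F_k² = (−1)^k.)

1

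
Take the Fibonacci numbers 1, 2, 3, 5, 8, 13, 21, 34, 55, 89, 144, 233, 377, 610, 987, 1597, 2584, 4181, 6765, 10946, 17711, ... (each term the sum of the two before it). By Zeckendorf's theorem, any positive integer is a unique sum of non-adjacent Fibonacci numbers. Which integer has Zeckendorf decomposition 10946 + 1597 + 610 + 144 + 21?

13318

10946 + 1597 + 610 + 144 + 21 = 13318.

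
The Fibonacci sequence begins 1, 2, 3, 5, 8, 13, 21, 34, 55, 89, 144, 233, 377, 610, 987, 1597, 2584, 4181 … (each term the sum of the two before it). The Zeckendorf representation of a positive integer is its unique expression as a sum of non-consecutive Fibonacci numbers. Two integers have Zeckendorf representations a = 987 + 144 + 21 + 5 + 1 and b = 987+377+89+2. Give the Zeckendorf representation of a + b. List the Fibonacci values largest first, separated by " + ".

The two numbers are 1158 and 1455, so their sum is 2613.
Greedily peel off the largest Fibonacci term at each step:
largest Fibonacci ≤ 2613 is 2584; 2613 − 2584 = 29
largest Fibonacci ≤ 29 is 21; 29 − 21 = 8
largest Fibonacci ≤ 8 is 8; 8 − 8 = 0

2584 + 21 + 8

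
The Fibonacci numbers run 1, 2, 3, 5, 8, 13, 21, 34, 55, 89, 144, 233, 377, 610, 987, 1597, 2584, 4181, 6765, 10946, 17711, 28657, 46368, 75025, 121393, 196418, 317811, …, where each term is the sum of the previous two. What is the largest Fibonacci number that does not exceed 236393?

196418

196418 ≤ 236393 < 317811, so the largest Fibonacci number not exceeding 236393 is 196418.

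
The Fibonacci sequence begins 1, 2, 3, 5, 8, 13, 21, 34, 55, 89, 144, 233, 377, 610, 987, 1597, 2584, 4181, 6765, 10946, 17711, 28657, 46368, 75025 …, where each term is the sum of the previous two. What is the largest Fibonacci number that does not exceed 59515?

46368 ≤ 59515 < 75025, so the largest Fibonacci number not exceeding 59515 is 46368.

46368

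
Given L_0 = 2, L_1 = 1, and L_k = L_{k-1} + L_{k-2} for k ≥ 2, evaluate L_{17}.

Iterating the recurrence up to L_{13} = 521 and L_{12} = 322:
L_{14} = L_{13} + L_{12} = 521 + 322 = 843
L_{15} = L_{14} + L_{13} = 843 + 521 = 1364
L_{16} = L_{15} + L_{14} = 1364 + 843 = 2207
L_{17} = L_{16} + L_{15} = 2207 + 1364 = 3571

3571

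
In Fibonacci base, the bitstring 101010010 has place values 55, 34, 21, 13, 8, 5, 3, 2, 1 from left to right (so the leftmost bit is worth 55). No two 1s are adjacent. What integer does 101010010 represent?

Summing the place values of the 1 bits: 55 + 21 + 8 + 2 = 86.

86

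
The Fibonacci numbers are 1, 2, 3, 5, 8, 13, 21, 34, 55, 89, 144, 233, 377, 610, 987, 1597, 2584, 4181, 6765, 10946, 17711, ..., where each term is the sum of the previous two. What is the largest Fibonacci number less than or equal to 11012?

10946 ≤ 11012 < 17711, so the largest Fibonacci number not exceeding 11012 is 10946.

10946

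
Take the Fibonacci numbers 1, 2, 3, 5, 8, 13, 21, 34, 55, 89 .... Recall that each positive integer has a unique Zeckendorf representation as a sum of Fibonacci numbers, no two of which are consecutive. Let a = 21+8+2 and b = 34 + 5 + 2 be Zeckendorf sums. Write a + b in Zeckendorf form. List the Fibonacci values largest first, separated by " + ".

The two numbers are 31 and 41, so their sum is 72.
Greedily peel off the largest Fibonacci term at each step:
largest Fibonacci ≤ 72 is 55; 72 − 55 = 17
largest Fibonacci ≤ 17 is 13; 17 − 13 = 4
largest Fibonacci ≤ 4 is 3; 4 − 3 = 1
largest Fibonacci ≤ 1 is 1; 1 − 1 = 0

55 + 13 + 3 + 1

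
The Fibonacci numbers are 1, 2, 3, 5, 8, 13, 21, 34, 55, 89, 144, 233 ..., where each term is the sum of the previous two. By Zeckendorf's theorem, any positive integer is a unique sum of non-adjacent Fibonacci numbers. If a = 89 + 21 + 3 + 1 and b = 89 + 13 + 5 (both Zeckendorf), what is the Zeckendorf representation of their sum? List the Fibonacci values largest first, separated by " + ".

The two numbers are 114 and 107, so their sum is 221.
Greedily peel off the largest Fibonacci term at each step:
144 ≤ 221 < 233, so take 144; remainder 77
55 ≤ 77 < 89, so take 55; remainder 22
21 ≤ 22 < 34, so take 21; remainder 1
1 ≤ 1 < 2, so take 1; remainder 0

144 + 55 + 21 + 1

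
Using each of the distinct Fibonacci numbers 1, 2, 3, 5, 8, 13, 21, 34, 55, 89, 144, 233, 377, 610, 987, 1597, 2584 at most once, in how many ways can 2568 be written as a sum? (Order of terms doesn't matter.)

17

Starting from the Zeckendorf form and repeatedly splitting a term F_k into F_{k−1} + F_{k−2} (when neither is already used) reaches every representation.
2568 = 1597+610+233+89+34+5 = 1597+610+233+89+34+3+2 = 1597+610+233+89+21+13+5 = … (14 more), for 17 in all.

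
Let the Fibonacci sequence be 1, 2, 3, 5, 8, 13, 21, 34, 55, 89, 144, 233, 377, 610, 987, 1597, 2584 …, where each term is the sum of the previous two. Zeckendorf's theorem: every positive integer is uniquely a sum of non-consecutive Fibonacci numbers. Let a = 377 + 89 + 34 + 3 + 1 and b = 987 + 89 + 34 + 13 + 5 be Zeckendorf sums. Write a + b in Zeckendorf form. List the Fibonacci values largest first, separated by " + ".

The two numbers are 504 and 1128, so their sum is 1632.
1597 ≤ 1632 < 2584, so take 1597; remainder 35
34 ≤ 35 < 55, so take 34; remainder 1
1 ≤ 1 < 2, so take 1; remainder 0

1597 + 34 + 1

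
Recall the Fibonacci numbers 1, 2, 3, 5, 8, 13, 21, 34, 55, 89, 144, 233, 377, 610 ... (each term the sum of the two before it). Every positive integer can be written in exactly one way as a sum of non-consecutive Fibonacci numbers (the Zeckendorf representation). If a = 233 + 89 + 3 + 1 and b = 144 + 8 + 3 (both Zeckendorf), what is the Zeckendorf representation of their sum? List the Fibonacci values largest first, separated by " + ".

377 + 89 + 13 + 2

The two numbers are 326 and 155, so their sum is 481.
take 377 (≤ 481); 481 − 377 = 104
take 89 (≤ 104); 104 − 89 = 15
take 13 (≤ 15); 15 − 13 = 2
take 2 (≤ 2); 2 − 2 = 0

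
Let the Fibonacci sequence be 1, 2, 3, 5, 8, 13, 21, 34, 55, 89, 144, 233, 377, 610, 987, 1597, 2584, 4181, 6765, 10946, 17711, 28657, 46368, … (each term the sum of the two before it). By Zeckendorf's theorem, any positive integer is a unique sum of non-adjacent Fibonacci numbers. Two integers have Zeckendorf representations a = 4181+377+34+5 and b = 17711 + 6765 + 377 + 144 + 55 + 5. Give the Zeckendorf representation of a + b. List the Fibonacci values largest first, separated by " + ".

The two numbers are 4597 and 25057, so their sum is 29654.
29654 − 28657 = 997
997 − 987 = 10
10 − 8 = 2
2 − 2 = 0

28657 + 987 + 8 + 2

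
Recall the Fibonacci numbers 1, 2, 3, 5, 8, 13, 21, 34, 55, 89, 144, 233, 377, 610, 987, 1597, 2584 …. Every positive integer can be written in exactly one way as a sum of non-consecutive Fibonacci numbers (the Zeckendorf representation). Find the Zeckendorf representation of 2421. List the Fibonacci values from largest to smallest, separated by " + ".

Repeatedly subtract the largest Fibonacci number that fits:
take 1597 (≤ 2421); 2421 − 1597 = 824
take 610 (≤ 824); 824 − 610 = 214
take 144 (≤ 214); 214 − 144 = 70
take 55 (≤ 70); 70 − 55 = 15
take 13 (≤ 15); 15 − 13 = 2
take 2 (≤ 2); 2 − 2 = 0
So 2421 = 1597 + 610 + 144 + 55 + 13 + 2, with no two terms consecutive in the sequence.

1597 + 610 + 144 + 55 + 13 + 2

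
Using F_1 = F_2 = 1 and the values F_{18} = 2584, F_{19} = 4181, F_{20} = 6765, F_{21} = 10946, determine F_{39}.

63245986

By the addition formula F_{m+n} = F_m F_{n+1} + F_{m−1} F_n with m=21, n=18: F_{39} = 10946·4181 + 6765·2584 = 45765226 + 17480760 = 63245986.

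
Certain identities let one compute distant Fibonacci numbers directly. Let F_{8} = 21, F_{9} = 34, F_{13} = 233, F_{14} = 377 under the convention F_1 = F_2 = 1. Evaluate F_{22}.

17711

By the addition formula F_{m+n} = F_m F_{n+1} + F_{m−1} F_n with m=9, n=13: F_{22} = 34·377 + 21·233 = 12818 + 4893 = 17711.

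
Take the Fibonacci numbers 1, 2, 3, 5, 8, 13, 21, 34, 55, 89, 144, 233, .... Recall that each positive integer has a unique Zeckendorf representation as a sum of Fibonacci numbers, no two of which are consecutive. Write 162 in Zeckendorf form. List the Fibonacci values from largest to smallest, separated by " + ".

144 + 13 + 5

Greedily peel off the largest Fibonacci term at each step:
144 ≤ 162 < 233, so take 144; remainder 18
13 ≤ 18 < 21, so take 13; remainder 5
5 ≤ 5 < 8, so take 5; remainder 0
So 162 = 144 + 13 + 5, with no two terms consecutive in the sequence.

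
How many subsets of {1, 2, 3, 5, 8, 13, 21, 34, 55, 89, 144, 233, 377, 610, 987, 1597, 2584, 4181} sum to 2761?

2761 = 2584+144+21+8+3+1 = 2584+89+55+21+8+3+1 = 1597+987+144+21+8+3+1 = 1597+987+89+55+21+8+3+1 = 1597+610+377+144+21+8+3+1 = … (2 more), for 7 in all.

7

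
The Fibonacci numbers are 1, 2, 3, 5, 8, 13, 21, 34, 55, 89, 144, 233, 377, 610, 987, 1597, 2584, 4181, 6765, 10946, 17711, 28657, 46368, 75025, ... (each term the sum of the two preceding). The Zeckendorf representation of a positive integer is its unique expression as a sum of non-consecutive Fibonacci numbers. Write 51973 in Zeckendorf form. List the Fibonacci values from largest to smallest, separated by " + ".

46368 + 4181 + 987 + 377 + 55 + 5

take 46368 (≤ 51973); 51973 − 46368 = 5605
take 4181 (≤ 5605); 5605 − 4181 = 1424
take 987 (≤ 1424); 1424 − 987 = 437
take 377 (≤ 437); 437 − 377 = 60
take 55 (≤ 60); 60 − 55 = 5
take 5 (≤ 5); 5 − 5 = 0
So 51973 = 46368 + 4181 + 987 + 377 + 55 + 5, with no two terms consecutive in the sequence.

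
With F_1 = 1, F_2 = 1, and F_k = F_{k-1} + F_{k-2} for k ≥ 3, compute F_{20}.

6765

Iterating the recurrence up to F_{12} = 144 and F_{11} = 89:
F_{13} = F_{12} + F_{11} = 144 + 89 = 233
F_{14} = F_{13} + F_{12} = 233 + 144 = 377
F_{15} = F_{14} + F_{13} = 377 + 233 = 610
F_{16} = F_{15} + F_{14} = 610 + 377 = 987
F_{17} = F_{16} + F_{15} = 987 + 610 = 1597
F_{18} = F_{17} + F_{16} = 1597 + 987 = 2584
F_{19} = F_{18} + F_{17} = 2584 + 1597 = 4181
F_{20} = F_{19} + F_{18} = 4181 + 2584 = 6765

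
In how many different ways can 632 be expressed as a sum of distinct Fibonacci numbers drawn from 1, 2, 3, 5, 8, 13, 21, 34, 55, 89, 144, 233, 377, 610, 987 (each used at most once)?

632 = 610+21+1 = 610+13+8+1 = 377+233+21+1 = 610+13+5+3+1 = 377+233+13+8+1 = … (7 more), for 12 in all.

12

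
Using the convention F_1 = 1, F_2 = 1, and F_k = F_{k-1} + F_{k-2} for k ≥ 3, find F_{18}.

2584

Iterating the recurrence up to F_{13} = 233 and F_{12} = 144:
F_{14} = F_{13} + F_{12} = 233 + 144 = 377
F_{15} = F_{14} + F_{13} = 377 + 233 = 610
F_{16} = F_{15} + F_{14} = 610 + 377 = 987
F_{17} = F_{16} + F_{15} = 987 + 610 = 1597
F_{18} = F_{17} + F_{16} = 1597 + 987 = 2584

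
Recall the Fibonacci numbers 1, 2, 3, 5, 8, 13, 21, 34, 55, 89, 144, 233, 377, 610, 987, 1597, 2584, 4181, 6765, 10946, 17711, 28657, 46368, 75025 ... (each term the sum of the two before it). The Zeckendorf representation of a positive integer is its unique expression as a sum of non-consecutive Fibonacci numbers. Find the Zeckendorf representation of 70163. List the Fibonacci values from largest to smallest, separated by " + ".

46368 + 17711 + 4181 + 1597 + 233 + 55 + 13 + 5

Greedily peel off the largest Fibonacci term at each step:
70163: greatest Fibonacci not exceeding it is 46368, leaving 23795
23795: greatest Fibonacci not exceeding it is 17711, leaving 6084
6084: greatest Fibonacci not exceeding it is 4181, leaving 1903
1903: greatest Fibonacci not exceeding it is 1597, leaving 306
306: greatest Fibonacci not exceeding it is 233, leaving 73
73: greatest Fibonacci not exceeding it is 55, leaving 18
18: greatest Fibonacci not exceeding it is 13, leaving 5
5: greatest Fibonacci not exceeding it is 5, leaving 0
So 70163 = 46368 + 17711 + 4181 + 1597 + 233 + 55 + 13 + 5, with no two terms consecutive in the sequence.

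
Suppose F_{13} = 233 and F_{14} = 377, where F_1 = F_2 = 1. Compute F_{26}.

By the doubling identity F_{2k} = F_k(2F_{k+1} − F_k): F_{26} = 233·(2·377 − 233) = 233·521 = 121393.

121393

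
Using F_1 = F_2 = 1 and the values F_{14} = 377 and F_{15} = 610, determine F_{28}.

By the doubling identity F_{2k} = F_k(2F_{k+1} − F_k): F_{28} = 377·(2·610 − 377) = 377·843 = 317811.

317811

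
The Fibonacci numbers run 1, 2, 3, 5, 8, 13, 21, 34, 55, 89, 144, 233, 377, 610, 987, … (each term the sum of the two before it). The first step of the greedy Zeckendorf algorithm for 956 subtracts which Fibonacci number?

610

610 ≤ 956 < 987, so the largest Fibonacci number not exceeding 956 is 610.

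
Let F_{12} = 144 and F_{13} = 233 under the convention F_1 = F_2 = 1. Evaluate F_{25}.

75025

By F_{2k+1} = F_k² + F_{k+1}²: F_{25} = 144² + 233² = 20736 + 54289 = 75025.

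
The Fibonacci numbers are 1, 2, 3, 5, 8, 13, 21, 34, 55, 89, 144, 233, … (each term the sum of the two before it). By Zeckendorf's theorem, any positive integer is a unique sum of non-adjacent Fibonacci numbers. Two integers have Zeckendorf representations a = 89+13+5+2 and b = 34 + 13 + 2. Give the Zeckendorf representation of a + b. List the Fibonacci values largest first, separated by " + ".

144 + 13 + 1

The two numbers are 109 and 49, so their sum is 158.
take 144 (≤ 158); 158 − 144 = 14
take 13 (≤ 14); 14 − 13 = 1
take 1 (≤ 1); 1 − 1 = 0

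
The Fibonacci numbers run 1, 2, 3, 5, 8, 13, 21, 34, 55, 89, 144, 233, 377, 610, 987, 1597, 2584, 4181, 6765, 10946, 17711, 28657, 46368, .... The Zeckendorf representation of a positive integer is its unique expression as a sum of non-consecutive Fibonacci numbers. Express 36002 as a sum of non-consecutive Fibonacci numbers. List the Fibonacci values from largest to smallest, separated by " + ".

subtract 28657 from 36002: 7345 remains
subtract 6765 from 7345: 580 remains
subtract 377 from 580: 203 remains
subtract 144 from 203: 59 remains
subtract 55 from 59: 4 remains
subtract 3 from 4: 1 remains
subtract 1 from 1: 0 remains
So 36002 = 28657 + 6765 + 377 + 144 + 55 + 3 + 1, with no two terms consecutive in the sequence.

28657 + 6765 + 377 + 144 + 55 + 3 + 1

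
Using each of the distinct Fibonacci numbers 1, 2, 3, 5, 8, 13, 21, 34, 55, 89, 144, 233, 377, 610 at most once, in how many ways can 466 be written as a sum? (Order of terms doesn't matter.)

10

Starting from the Zeckendorf form and repeatedly splitting a term F_k into F_{k−1} + F_{k−2} (when neither is already used) reaches every representation.
466 = 377+89 = 377+55+34 = 233+144+89 = … (7 more), for 10 in all.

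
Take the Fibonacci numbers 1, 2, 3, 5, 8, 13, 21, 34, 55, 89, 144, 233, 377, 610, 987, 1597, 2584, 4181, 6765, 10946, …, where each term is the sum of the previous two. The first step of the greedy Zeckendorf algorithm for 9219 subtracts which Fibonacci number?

6765 ≤ 9219 < 10946, so the largest Fibonacci number not exceeding 9219 is 6765.

6765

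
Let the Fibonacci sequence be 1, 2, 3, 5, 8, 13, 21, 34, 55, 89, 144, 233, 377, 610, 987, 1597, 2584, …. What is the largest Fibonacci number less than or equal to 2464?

1597 ≤ 2464 < 2584, so the largest Fibonacci number not exceeding 2464 is 1597.

1597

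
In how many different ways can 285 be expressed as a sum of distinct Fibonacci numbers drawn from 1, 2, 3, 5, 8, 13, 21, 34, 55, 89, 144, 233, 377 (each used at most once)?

9

Starting from the Zeckendorf form and repeatedly splitting a term F_k into F_{k−1} + F_{k−2} (when neither is already used) reaches every representation.
285 = 233+34+13+5 = 233+34+13+3+2 = 144+89+34+13+5 = … (6 more), for 9 in all.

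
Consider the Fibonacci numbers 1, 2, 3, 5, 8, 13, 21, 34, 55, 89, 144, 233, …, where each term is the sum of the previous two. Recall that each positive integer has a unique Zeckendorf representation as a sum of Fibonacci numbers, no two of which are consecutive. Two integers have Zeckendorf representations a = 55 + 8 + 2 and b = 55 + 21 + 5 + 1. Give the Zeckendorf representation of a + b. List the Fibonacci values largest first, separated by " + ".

The two numbers are 65 and 82, so their sum is 147.
144 ≤ 147 < 233, so take 144; remainder 3
3 ≤ 3 < 5, so take 3; remainder 0

144 + 3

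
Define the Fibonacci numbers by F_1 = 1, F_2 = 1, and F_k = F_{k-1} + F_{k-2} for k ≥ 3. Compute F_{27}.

Iterating the recurrence up to F_{19} = 4181 and F_{18} = 2584:
F_{20} = F_{19} + F_{18} = 4181 + 2584 = 6765
F_{21} = F_{20} + F_{19} = 6765 + 4181 = 10946
F_{22} = F_{21} + F_{20} = 10946 + 6765 = 17711
F_{23} = F_{22} + F_{21} = 17711 + 10946 = 28657
F_{24} = F_{23} + F_{22} = 28657 + 17711 = 46368
F_{25} = F_{24} + F_{23} = 46368 + 28657 = 75025
F_{26} = F_{25} + F_{24} = 75025 + 46368 = 121393
F_{27} = F_{26} + F_{25} = 121393 + 75025 = 196418

196418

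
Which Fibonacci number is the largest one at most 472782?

317811

317811 ≤ 472782 < 514229, so the largest Fibonacci number not exceeding 472782 is 317811.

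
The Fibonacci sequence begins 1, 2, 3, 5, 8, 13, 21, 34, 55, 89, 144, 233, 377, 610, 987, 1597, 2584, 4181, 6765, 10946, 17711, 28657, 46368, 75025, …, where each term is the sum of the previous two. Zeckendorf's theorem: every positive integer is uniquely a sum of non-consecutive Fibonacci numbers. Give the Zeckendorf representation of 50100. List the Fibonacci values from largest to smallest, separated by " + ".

Greedily peel off the largest Fibonacci term at each step:
50100: greatest Fibonacci not exceeding it is 46368, leaving 3732
3732: greatest Fibonacci not exceeding it is 2584, leaving 1148
1148: greatest Fibonacci not exceeding it is 987, leaving 161
161: greatest Fibonacci not exceeding it is 144, leaving 17
17: greatest Fibonacci not exceeding it is 13, leaving 4
4: greatest Fibonacci not exceeding it is 3, leaving 1
1: greatest Fibonacci not exceeding it is 1, leaving 0
So 50100 = 46368 + 2584 + 987 + 144 + 13 + 3 + 1, with no two terms consecutive in the sequence.

46368 + 2584 + 987 + 144 + 13 + 3 + 1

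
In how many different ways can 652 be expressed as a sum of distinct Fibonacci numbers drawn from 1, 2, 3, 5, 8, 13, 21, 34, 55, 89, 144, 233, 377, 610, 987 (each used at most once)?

652 = 610+34+8 = 610+34+5+3 = 610+21+13+8 = 377+233+34+8 = 610+34+5+2+1 = … (16 more), for 21 in all.

21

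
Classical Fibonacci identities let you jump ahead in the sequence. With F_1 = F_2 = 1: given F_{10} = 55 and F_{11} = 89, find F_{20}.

By the doubling identity F_{2k} = F_k(2F_{k+1} − F_k): F_{20} = 55·(2·89 − 55) = 55·123 = 6765.

6765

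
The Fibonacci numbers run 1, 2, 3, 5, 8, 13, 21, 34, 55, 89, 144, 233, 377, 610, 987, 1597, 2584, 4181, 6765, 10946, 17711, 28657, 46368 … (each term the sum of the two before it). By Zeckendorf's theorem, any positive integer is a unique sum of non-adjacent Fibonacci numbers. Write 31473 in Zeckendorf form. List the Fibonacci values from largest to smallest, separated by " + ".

28657 ≤ 31473 < 46368, so take 28657; remainder 2816
2584 ≤ 2816 < 4181, so take 2584; remainder 232
144 ≤ 232 < 233, so take 144; remainder 88
55 ≤ 88 < 89, so take 55; remainder 33
21 ≤ 33 < 34, so take 21; remainder 12
8 ≤ 12 < 13, so take 8; remainder 4
3 ≤ 4 < 5, so take 3; remainder 1
1 ≤ 1 < 2, so take 1; remainder 0
So 31473 = 28657 + 2584 + 144 + 55 + 21 + 8 + 3 + 1, with no two terms consecutive in the sequence.

28657 + 2584 + 144 + 55 + 21 + 8 + 3 + 1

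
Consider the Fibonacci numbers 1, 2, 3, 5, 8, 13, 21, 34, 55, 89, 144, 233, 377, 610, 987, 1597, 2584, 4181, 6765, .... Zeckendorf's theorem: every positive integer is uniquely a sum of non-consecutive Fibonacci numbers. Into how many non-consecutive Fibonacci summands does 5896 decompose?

subtract 4181 from 5896: 1715 remains
subtract 1597 from 1715: 118 remains
subtract 89 from 118: 29 remains
subtract 21 from 29: 8 remains
subtract 8 from 8: 0 remains
5896 = 4181 + 1597 + 89 + 21 + 8, which has 5 terms.

5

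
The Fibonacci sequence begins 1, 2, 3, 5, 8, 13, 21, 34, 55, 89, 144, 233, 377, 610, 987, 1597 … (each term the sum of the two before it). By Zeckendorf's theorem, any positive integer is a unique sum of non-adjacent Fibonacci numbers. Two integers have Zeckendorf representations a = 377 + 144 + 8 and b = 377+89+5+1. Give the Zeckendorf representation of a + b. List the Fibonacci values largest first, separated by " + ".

987 + 13 + 1

The two numbers are 529 and 472, so their sum is 1001.
1001: greatest Fibonacci not exceeding it is 987, leaving 14
14: greatest Fibonacci not exceeding it is 13, leaving 1
1: greatest Fibonacci not exceeding it is 1, leaving 0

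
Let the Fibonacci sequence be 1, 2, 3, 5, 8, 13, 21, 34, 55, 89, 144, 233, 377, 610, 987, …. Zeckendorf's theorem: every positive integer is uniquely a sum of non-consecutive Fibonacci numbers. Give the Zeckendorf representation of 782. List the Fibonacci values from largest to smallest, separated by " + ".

Greedily peel off the largest Fibonacci term at each step:
610 ≤ 782 < 987, so take 610; remainder 172
144 ≤ 172 < 233, so take 144; remainder 28
21 ≤ 28 < 34, so take 21; remainder 7
5 ≤ 7 < 8, so take 5; remainder 2
2 ≤ 2 < 3, so take 2; remainder 0
So 782 = 610 + 144 + 21 + 5 + 2, with no two terms consecutive in the sequence.

610 + 144 + 21 + 5 + 2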